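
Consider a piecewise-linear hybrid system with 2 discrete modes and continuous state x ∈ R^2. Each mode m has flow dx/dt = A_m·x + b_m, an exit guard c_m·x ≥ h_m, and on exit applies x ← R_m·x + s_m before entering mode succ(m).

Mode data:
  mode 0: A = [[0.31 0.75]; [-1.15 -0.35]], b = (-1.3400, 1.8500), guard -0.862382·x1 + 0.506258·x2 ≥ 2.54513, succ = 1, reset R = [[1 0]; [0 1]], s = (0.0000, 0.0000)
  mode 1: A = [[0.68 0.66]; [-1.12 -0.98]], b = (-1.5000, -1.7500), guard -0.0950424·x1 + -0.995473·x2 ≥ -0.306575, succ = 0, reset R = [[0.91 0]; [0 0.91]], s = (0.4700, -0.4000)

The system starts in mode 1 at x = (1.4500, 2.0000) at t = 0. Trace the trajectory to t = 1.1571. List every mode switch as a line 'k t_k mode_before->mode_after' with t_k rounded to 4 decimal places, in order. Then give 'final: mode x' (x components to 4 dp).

Mode 1: guard c·x = -0.3066 hit at Δt = 0.4114 (t = 0.4114), x⁻ = (1.5397, 0.1610) → reset → x⁺ = (1.8711, -0.2535), jump to mode 0
Mode 0: flow for 0.7457 to horizon, guard not reached → x = (1.0900, -0.0913)

1 0.4114 1->0
final: 0 1.0900 -0.0913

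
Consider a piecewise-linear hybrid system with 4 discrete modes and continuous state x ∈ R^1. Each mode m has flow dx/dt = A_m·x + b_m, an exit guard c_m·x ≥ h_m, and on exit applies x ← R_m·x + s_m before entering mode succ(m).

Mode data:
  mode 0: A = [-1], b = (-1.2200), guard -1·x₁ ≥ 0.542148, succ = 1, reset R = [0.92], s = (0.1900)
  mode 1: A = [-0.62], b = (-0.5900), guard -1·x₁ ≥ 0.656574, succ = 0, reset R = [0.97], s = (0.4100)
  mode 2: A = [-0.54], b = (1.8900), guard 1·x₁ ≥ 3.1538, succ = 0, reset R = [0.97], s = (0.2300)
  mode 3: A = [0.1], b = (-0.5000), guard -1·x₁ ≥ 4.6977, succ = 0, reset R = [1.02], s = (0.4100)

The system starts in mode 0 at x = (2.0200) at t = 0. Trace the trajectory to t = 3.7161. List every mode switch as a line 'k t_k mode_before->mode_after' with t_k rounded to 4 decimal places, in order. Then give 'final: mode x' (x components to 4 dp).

1 1.5644 0->1
2 2.8205 1->0
3 3.2024 0->1
final: 1 -0.4841

Mode 0: guard c·x = 0.5421 hit at Δt = 1.5644 (t = 1.5644), x⁻ = (-0.5421) → reset → x⁺ = (-0.3088), jump to mode 1
Mode 1: guard c·x = 0.6566 hit at Δt = 1.2561 (t = 2.8205), x⁻ = (-0.6566) → reset → x⁺ = (-0.2269), jump to mode 0
Mode 0: guard c·x = 0.5421 hit at Δt = 0.3819 (t = 3.2024), x⁻ = (-0.5421) → reset → x⁺ = (-0.3088), jump to mode 1
Mode 1: flow for 0.5137 to horizon, guard not reached → x = (-0.4841)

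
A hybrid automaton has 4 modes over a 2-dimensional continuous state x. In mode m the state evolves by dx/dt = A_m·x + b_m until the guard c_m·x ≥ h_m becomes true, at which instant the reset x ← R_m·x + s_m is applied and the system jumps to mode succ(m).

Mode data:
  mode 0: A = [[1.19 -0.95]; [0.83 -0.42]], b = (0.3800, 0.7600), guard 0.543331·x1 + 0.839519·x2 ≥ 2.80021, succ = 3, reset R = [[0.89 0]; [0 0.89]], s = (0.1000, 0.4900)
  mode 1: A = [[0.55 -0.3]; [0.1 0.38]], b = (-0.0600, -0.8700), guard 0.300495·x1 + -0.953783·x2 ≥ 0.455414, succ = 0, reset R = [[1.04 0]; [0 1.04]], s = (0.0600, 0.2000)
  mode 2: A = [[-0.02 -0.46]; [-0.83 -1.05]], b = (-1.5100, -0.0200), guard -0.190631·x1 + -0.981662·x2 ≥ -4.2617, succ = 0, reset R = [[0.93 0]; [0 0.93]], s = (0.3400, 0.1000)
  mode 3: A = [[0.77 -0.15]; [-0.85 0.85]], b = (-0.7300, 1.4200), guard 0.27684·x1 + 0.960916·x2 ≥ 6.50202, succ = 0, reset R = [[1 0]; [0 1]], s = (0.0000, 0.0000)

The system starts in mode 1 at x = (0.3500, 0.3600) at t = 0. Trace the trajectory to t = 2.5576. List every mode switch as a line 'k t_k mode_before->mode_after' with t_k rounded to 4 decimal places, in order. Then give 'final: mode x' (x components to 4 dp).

1 0.8416 1->0
2 2.1846 0->3
final: 3 2.2346 2.8585

Mode 1: guard c·x = 0.4554 hit at Δt = 0.8416 (t = 0.8416), x⁻ = (0.4727, -0.3286) → reset → x⁺ = (0.5516, -0.1417), jump to mode 0
Mode 0: guard c·x = 2.8002 hit at Δt = 1.3430 (t = 2.1846), x⁻ = (2.1744, 1.9282) → reset → x⁺ = (2.0353, 2.2061), jump to mode 3
Mode 3: flow for 0.3730 to horizon, guard not reached → x = (2.2346, 2.8585)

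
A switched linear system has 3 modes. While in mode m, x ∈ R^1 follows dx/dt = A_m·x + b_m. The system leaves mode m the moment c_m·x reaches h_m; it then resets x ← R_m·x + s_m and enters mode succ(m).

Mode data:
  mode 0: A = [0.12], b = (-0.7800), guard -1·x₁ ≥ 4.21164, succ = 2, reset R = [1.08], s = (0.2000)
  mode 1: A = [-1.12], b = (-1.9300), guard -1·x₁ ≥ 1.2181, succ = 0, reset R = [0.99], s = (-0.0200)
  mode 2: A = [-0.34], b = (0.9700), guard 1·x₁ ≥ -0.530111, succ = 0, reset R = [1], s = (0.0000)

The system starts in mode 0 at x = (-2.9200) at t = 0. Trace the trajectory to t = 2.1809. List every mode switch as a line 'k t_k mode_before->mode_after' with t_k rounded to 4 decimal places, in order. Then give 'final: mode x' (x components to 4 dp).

1 1.0708 0->2
final: 2 -2.0845

Mode 0: guard c·x = 4.2116 hit at Δt = 1.0708 (t = 1.0708), x⁻ = (-4.2116) → reset → x⁺ = (-4.3486), jump to mode 2
Mode 2: flow for 1.1101 to horizon, guard not reached → x = (-2.0845)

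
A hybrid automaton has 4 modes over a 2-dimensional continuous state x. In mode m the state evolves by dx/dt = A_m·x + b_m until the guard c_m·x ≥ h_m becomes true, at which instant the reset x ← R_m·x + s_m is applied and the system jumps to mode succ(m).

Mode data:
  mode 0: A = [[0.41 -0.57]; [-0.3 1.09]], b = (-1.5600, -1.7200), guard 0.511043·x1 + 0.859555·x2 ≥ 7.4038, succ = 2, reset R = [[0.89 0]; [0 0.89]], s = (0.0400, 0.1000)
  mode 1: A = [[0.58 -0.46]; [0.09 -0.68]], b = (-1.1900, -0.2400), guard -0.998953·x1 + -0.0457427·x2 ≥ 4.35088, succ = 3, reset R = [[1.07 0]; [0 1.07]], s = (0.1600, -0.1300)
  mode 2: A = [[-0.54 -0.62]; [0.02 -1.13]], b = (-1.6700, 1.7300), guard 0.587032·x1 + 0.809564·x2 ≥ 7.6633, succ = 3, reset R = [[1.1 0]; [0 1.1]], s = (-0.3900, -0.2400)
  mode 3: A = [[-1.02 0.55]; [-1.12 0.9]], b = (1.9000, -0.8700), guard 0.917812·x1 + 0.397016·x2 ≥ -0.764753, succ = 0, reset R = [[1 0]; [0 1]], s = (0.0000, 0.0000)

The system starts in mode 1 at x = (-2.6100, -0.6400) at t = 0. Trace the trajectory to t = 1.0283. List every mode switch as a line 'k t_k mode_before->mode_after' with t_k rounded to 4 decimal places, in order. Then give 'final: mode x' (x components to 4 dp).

Mode 1: guard c·x = 4.3509 hit at Δt = 0.5975 (t = 0.5975), x⁻ = (-4.3235, -0.6978) → reset → x⁺ = (-4.4661, -0.8766), jump to mode 3
Mode 3: flow for 0.4308 to horizon, guard not reached → x = (-2.2589, 0.2395)

1 0.5975 1->3
final: 3 -2.2589 0.2395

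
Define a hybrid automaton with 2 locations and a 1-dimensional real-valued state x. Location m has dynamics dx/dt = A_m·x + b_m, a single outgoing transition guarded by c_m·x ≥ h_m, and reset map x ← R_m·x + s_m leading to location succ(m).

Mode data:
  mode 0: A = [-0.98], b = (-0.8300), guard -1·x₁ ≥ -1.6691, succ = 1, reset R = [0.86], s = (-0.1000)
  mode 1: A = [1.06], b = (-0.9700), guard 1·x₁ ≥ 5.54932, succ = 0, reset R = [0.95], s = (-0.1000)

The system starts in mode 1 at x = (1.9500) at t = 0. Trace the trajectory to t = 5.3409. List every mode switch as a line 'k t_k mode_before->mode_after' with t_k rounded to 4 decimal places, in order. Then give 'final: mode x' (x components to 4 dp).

1 1.4143 1->0
2 2.3043 0->1
3 4.5686 1->0
final: 0 1.9768

Mode 1: guard c·x = 5.5493 hit at Δt = 1.4143 (t = 1.4143), x⁻ = (5.5493) → reset → x⁺ = (5.1719), jump to mode 0
Mode 0: guard c·x = -1.6691 hit at Δt = 0.8900 (t = 2.3043), x⁻ = (1.6691) → reset → x⁺ = (1.3354), jump to mode 1
Mode 1: guard c·x = 5.5493 hit at Δt = 2.2643 (t = 4.5686), x⁻ = (5.5493) → reset → x⁺ = (5.1719), jump to mode 0
Mode 0: flow for 0.7723 to horizon, guard not reached → x = (1.9768)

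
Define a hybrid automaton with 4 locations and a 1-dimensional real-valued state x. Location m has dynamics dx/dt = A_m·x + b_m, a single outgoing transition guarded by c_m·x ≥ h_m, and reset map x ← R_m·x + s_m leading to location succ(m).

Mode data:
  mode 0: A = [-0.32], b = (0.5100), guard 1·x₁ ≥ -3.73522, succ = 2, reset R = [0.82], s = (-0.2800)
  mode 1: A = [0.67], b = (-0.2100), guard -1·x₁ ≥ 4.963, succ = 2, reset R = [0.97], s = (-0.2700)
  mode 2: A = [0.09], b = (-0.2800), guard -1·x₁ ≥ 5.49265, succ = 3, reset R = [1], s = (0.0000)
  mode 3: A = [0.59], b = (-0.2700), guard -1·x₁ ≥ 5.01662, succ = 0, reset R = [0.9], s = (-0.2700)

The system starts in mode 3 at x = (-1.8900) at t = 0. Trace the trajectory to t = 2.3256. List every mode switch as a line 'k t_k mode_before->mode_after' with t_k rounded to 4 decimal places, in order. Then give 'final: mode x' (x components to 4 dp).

1 1.4350 3->0
2 1.9969 0->2
final: 2 -3.5367

Mode 3: guard c·x = 5.0166 hit at Δt = 1.4350 (t = 1.4350), x⁻ = (-5.0166) → reset → x⁺ = (-4.7850), jump to mode 0
Mode 0: guard c·x = -3.7352 hit at Δt = 0.5619 (t = 1.9969), x⁻ = (-3.7352) → reset → x⁺ = (-3.3429), jump to mode 2
Mode 2: flow for 0.3287 to horizon, guard not reached → x = (-3.5367)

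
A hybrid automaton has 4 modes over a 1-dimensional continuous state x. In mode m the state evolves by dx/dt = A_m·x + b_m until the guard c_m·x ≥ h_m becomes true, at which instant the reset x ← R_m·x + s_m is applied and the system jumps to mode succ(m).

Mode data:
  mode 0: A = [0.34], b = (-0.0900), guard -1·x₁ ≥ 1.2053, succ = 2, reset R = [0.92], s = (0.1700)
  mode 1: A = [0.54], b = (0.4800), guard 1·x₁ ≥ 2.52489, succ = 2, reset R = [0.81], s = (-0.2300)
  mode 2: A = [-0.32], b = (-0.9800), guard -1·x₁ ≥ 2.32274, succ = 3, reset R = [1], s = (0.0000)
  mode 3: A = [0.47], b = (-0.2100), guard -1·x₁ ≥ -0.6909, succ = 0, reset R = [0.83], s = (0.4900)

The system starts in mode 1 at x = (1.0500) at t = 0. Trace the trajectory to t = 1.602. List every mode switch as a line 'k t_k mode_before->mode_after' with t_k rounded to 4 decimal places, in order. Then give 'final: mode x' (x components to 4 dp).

1 1.0476 1->2
final: 2 1.0222

Mode 1: guard c·x = 2.5249 hit at Δt = 1.0476 (t = 1.0476), x⁻ = (2.5249) → reset → x⁺ = (1.8152), jump to mode 2
Mode 2: flow for 0.5544 to horizon, guard not reached → x = (1.0222)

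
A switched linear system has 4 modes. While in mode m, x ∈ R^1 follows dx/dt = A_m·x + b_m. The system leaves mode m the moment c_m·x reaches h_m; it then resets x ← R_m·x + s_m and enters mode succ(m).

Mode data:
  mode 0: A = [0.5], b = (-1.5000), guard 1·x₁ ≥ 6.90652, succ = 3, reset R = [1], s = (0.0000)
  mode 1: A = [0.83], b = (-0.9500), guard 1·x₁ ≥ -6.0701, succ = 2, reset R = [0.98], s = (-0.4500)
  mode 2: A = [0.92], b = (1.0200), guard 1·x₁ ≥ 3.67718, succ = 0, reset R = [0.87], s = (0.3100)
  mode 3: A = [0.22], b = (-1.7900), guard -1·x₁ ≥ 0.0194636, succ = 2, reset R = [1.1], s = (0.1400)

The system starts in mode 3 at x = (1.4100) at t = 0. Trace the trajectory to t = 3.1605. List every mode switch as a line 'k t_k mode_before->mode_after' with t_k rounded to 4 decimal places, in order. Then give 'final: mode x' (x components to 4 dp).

1 0.8759 3->2
2 2.3551 2->0
final: 0 3.7616

Mode 3: guard c·x = 0.0195 hit at Δt = 0.8759 (t = 0.8759), x⁻ = (-0.0195) → reset → x⁺ = (0.1186), jump to mode 2
Mode 2: guard c·x = 3.6772 hit at Δt = 1.4792 (t = 2.3551), x⁻ = (3.6772) → reset → x⁺ = (3.5091), jump to mode 0
Mode 0: flow for 0.8054 to horizon, guard not reached → x = (3.7616)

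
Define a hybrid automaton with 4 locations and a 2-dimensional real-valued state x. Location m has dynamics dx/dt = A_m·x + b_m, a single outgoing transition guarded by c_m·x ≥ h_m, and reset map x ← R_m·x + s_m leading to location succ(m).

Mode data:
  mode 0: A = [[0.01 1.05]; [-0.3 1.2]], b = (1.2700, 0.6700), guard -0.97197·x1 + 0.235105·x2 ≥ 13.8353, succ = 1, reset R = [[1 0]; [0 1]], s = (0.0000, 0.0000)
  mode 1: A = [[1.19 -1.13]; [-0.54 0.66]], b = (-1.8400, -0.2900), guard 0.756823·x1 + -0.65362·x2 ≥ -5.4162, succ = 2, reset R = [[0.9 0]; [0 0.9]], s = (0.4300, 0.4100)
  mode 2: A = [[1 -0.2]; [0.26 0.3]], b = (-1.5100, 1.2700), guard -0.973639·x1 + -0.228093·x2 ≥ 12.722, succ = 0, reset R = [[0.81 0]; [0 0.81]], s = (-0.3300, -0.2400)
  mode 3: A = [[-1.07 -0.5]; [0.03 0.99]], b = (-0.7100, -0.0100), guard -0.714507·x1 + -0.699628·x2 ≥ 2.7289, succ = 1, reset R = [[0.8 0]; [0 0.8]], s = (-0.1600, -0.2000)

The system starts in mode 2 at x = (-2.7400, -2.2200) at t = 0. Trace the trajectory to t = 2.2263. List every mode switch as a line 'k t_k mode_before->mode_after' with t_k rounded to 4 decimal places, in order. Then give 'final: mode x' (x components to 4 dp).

1 1.2600 2->0
final: 0 -12.4488 -3.2199

Mode 2: guard c·x = 12.7220 hit at Δt = 1.2600 (t = 1.2600), x⁻ = (-12.1815, -3.7777) → reset → x⁺ = (-10.1970, -3.2999), jump to mode 0
Mode 0: flow for 0.9663 to horizon, guard not reached → x = (-12.4488, -3.2199)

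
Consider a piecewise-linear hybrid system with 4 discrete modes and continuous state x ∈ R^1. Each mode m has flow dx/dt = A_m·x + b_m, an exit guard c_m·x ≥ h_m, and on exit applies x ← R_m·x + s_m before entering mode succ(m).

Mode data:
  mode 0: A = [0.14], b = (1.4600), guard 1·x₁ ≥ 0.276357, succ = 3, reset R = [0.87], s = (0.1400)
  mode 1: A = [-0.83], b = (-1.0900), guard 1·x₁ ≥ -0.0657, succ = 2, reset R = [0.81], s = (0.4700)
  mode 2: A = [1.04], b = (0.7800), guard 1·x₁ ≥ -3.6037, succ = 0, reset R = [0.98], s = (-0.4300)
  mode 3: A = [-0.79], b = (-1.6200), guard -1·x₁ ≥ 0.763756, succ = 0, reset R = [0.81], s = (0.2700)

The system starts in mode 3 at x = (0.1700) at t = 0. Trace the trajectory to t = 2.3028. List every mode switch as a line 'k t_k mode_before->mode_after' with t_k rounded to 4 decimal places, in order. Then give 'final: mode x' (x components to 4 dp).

Mode 3: guard c·x = 0.7638 hit at Δt = 0.6906 (t = 0.6906), x⁻ = (-0.7638) → reset → x⁺ = (-0.3486), jump to mode 0
Mode 0: guard c·x = 0.2764 hit at Δt = 0.4297 (t = 1.1203), x⁻ = (0.2764) → reset → x⁺ = (0.3804), jump to mode 3
Mode 3: guard c·x = 0.7638 hit at Δt = 0.8052 (t = 1.9255), x⁻ = (-0.7638) → reset → x⁺ = (-0.3486), jump to mode 0
Mode 0: flow for 0.3773 to horizon, guard not reached → x = (0.1981)

1 0.6906 3->0
2 1.1203 0->3
3 1.9255 3->0
final: 0 0.1981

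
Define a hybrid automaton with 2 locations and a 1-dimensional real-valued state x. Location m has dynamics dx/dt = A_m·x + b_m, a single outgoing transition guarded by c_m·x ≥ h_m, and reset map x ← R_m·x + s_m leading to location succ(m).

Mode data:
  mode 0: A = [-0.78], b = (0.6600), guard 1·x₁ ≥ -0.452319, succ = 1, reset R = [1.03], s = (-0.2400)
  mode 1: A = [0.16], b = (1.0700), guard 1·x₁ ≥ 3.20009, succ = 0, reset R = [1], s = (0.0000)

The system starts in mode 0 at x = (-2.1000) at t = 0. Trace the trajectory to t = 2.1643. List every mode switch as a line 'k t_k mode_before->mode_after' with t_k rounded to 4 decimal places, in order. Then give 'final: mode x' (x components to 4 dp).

Mode 0: guard c·x = -0.4523 hit at Δt = 1.0504 (t = 1.0504), x⁻ = (-0.4523) → reset → x⁺ = (-0.7059), jump to mode 1
Mode 1: flow for 1.1139 to horizon, guard not reached → x = (0.4611)

1 1.0504 0->1
final: 1 0.4611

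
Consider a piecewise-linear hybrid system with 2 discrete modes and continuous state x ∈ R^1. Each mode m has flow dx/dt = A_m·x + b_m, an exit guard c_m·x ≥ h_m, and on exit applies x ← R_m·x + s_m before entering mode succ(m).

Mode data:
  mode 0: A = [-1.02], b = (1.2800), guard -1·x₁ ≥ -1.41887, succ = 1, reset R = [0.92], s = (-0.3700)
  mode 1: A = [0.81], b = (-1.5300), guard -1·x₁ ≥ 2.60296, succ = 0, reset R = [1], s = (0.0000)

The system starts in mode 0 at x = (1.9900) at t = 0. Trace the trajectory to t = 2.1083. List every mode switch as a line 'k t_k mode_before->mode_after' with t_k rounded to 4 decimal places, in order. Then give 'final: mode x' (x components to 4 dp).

1 1.4709 0->1
final: 1 0.2910

Mode 0: guard c·x = -1.4189 hit at Δt = 1.4709 (t = 1.4709), x⁻ = (1.4189) → reset → x⁺ = (0.9354), jump to mode 1
Mode 1: flow for 0.6374 to horizon, guard not reached → x = (0.2910)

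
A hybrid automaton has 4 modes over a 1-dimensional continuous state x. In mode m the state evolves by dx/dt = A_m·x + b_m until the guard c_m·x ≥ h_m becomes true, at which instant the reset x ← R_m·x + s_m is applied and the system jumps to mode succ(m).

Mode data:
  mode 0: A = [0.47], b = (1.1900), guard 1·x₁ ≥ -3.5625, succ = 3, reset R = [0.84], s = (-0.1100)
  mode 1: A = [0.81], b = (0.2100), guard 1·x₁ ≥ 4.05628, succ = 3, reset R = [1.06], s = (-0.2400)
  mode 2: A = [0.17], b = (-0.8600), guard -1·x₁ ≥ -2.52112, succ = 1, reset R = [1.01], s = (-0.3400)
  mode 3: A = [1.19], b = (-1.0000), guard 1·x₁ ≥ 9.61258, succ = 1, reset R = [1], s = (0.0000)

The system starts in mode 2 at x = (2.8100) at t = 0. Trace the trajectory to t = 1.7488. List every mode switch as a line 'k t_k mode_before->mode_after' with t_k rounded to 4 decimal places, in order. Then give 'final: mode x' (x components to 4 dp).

Mode 2: guard c·x = -2.5211 hit at Δt = 0.7109 (t = 0.7109), x⁻ = (2.5211) → reset → x⁺ = (2.2063), jump to mode 1
Mode 1: guard c·x = 4.0563 hit at Δt = 0.6911 (t = 1.4020), x⁻ = (4.0563) → reset → x⁺ = (4.0597), jump to mode 3
Mode 3: flow for 0.3468 to horizon, guard not reached → x = (5.7044)

1 0.7109 2->1
2 1.4020 1->3
final: 3 5.7044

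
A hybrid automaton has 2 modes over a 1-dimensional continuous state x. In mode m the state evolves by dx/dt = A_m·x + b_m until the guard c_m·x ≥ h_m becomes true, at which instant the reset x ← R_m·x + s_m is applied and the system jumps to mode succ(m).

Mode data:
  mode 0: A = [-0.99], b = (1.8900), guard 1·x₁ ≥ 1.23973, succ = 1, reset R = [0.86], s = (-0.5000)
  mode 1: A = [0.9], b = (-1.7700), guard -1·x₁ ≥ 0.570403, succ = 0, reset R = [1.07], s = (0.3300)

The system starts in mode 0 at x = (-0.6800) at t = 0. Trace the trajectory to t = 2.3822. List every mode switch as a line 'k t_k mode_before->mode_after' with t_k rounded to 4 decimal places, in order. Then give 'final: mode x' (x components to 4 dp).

Mode 0: guard c·x = 1.2397 hit at Δt = 1.3664 (t = 1.3664), x⁻ = (1.2397) → reset → x⁺ = (0.5662), jump to mode 1
Mode 1: guard c·x = 0.5704 hit at Δt = 0.6602 (t = 2.0266), x⁻ = (-0.5704) → reset → x⁺ = (-0.2803), jump to mode 0
Mode 0: flow for 0.3556 to horizon, guard not reached → x = (0.3694)

1 1.3664 0->1
2 2.0266 1->0
final: 0 0.3694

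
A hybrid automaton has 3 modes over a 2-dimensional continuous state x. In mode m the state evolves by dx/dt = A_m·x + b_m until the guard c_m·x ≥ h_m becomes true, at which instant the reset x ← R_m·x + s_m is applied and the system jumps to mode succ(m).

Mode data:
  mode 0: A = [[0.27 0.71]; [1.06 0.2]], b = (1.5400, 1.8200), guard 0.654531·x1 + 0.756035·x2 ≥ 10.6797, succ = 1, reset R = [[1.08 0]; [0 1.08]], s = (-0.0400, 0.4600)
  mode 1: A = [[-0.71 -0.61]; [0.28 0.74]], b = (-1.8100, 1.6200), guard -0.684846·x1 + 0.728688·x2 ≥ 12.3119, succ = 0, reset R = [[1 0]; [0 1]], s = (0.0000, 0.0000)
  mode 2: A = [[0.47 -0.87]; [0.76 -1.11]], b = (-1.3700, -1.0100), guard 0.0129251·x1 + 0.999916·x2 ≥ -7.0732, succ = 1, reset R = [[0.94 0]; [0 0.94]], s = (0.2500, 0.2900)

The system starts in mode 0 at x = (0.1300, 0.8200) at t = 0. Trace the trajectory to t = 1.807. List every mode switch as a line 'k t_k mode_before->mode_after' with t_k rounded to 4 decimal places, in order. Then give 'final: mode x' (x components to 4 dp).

1 1.3841 0->1
final: 1 2.0898 14.2876

Mode 0: guard c·x = 10.6797 hit at Δt = 1.3841 (t = 1.3841), x⁻ = (6.7849, 8.2520) → reset → x⁺ = (7.2876, 9.3722), jump to mode 1
Mode 1: flow for 0.4229 to horizon, guard not reached → x = (2.0898, 14.2876)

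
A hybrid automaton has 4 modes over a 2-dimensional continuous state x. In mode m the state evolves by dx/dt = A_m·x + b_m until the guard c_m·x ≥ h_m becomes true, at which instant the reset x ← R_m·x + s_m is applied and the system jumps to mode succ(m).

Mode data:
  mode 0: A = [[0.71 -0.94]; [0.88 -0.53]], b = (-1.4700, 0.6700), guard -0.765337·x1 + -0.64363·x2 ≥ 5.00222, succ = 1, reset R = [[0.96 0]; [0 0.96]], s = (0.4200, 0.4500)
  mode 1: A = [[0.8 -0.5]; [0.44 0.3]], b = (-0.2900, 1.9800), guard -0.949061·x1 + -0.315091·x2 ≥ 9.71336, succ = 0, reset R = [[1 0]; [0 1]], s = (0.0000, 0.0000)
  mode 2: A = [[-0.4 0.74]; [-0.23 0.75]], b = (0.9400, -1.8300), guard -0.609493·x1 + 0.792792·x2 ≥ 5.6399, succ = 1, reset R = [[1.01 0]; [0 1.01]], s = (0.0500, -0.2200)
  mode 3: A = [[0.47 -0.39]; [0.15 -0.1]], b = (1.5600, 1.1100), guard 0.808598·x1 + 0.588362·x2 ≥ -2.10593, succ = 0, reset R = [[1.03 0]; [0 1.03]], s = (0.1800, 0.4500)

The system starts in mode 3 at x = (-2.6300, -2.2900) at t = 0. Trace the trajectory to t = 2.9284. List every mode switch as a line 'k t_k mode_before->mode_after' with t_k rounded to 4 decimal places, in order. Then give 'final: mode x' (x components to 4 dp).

1 0.8352 3->0
2 2.3386 0->1
final: 1 -5.5297 -2.3861

Mode 3: guard c·x = -2.1059 hit at Δt = 0.8352 (t = 0.8352), x⁻ = (-1.5361, -1.4682) → reset → x⁺ = (-1.4022, -1.0622), jump to mode 0
Mode 0: guard c·x = 5.0022 hit at Δt = 1.5034 (t = 2.3386), x⁻ = (-4.4089, -2.5293) → reset → x⁺ = (-3.8126, -1.9781), jump to mode 1
Mode 1: flow for 0.5898 to horizon, guard not reached → x = (-5.5297, -2.3861)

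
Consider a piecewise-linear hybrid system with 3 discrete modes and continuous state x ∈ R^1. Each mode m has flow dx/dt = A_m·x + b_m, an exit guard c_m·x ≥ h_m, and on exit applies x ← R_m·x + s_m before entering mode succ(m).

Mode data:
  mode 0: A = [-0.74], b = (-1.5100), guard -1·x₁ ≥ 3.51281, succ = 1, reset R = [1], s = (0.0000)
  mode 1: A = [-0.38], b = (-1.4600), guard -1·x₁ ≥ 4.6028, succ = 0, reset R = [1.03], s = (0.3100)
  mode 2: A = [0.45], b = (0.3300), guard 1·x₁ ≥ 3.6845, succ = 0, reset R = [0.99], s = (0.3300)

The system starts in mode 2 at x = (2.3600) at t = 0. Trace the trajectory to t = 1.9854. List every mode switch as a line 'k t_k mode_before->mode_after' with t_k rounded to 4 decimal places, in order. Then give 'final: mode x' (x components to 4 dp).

Mode 2: guard c·x = 3.6845 hit at Δt = 0.7920 (t = 0.7920), x⁻ = (3.6845) → reset → x⁺ = (3.9777), jump to mode 0
Mode 0: flow for 1.1934 to horizon, guard not reached → x = (0.4479)

1 0.7920 2->0
final: 0 0.4479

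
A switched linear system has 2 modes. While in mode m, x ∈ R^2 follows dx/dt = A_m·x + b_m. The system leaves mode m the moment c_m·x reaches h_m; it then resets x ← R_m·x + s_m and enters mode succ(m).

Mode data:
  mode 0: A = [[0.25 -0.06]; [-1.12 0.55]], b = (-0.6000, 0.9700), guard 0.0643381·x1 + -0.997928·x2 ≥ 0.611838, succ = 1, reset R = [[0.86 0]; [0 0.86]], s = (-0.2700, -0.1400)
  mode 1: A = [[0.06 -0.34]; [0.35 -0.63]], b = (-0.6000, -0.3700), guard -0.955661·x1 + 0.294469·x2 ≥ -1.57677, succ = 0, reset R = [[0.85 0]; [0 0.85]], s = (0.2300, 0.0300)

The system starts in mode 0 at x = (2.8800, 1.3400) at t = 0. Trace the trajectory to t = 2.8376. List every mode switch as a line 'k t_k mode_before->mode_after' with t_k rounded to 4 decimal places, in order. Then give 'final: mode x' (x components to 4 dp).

Mode 0: guard c·x = 0.6118 hit at Δt = 0.8821 (t = 0.8821), x⁻ = (2.9647, -0.4220) → reset → x⁺ = (2.2797, -0.5029), jump to mode 1
Mode 1: guard c·x = -1.5768 hit at Δt = 1.3980 (t = 2.2801), x⁻ = (1.6763, 0.0855) → reset → x⁺ = (1.6548, 0.1027), jump to mode 0
Mode 0: flow for 0.5575 to horizon, guard not reached → x = (1.5482, -0.3998)

1 0.8821 0->1
2 2.2801 1->0
final: 0 1.5482 -0.3998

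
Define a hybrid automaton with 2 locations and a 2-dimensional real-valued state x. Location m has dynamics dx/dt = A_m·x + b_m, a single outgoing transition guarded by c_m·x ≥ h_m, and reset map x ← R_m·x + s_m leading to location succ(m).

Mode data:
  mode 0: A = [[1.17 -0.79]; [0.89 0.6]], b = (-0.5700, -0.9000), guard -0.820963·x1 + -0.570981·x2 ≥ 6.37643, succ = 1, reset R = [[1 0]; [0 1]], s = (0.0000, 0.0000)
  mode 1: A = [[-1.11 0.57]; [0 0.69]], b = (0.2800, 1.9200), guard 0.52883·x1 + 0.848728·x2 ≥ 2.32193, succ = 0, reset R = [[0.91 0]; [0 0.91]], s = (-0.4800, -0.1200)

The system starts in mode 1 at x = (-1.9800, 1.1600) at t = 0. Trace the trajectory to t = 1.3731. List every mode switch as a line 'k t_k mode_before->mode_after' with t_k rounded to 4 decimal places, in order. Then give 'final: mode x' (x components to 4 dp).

1 0.5584 1->0
final: 0 -5.4271 0.7982

Mode 1: guard c·x = 2.3219 hit at Δt = 0.5584 (t = 0.5584), x⁻ = (-0.4453, 3.0132) → reset → x⁺ = (-0.8852, 2.6220), jump to mode 0
Mode 0: flow for 0.8147 to horizon, guard not reached → x = (-5.4271, 0.7982)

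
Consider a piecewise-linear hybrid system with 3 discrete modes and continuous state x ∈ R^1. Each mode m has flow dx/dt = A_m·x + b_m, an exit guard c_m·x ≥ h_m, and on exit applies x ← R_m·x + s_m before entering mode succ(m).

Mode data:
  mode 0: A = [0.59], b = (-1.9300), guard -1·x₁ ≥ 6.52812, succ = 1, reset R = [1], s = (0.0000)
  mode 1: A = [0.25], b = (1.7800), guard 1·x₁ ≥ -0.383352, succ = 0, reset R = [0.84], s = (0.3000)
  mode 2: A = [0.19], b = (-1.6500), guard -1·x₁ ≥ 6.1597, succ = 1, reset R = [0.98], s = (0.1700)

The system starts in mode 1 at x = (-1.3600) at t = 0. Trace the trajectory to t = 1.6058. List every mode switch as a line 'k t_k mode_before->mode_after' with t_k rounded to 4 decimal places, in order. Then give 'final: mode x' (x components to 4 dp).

1 0.6265 1->0
final: 0 -2.5976

Mode 1: guard c·x = -0.3834 hit at Δt = 0.6265 (t = 0.6265), x⁻ = (-0.3834) → reset → x⁺ = (-0.0220), jump to mode 0
Mode 0: flow for 0.9793 to horizon, guard not reached → x = (-2.5976)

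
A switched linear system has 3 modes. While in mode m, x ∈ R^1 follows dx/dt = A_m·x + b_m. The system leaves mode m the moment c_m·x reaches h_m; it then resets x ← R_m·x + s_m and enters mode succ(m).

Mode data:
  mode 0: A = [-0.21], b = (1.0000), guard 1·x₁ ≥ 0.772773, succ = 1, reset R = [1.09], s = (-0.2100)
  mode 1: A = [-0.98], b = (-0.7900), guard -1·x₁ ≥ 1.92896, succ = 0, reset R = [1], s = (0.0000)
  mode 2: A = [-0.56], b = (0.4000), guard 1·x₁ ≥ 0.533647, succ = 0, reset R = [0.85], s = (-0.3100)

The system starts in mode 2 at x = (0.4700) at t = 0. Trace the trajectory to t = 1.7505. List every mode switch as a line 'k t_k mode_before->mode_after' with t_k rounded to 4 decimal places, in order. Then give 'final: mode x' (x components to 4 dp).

Mode 2: guard c·x = 0.5336 hit at Δt = 0.5390 (t = 0.5390), x⁻ = (0.5336) → reset → x⁺ = (0.1436), jump to mode 0
Mode 0: guard c·x = 0.7728 hit at Δt = 0.6974 (t = 1.2364), x⁻ = (0.7728) → reset → x⁺ = (0.6323), jump to mode 1
Mode 1: flow for 0.5141 to horizon, guard not reached → x = (0.0630)

1 0.5390 2->0
2 1.2364 0->1
final: 1 0.0630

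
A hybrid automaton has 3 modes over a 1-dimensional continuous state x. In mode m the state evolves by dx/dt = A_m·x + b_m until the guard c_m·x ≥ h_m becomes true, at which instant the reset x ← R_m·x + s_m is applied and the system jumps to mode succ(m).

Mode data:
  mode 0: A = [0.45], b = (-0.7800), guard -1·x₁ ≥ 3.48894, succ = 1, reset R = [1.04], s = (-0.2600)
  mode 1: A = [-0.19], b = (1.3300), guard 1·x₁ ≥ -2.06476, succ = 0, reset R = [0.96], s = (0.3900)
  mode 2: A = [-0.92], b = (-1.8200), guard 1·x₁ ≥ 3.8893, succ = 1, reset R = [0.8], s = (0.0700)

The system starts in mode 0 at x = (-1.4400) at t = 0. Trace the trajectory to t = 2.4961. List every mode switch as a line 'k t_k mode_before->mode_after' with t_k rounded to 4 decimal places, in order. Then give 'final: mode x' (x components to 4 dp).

Mode 0: guard c·x = 3.4889 hit at Δt = 1.1070 (t = 1.1070), x⁻ = (-3.4889) → reset → x⁺ = (-3.8885), jump to mode 1
Mode 1: guard c·x = -2.0648 hit at Δt = 0.9648 (t = 2.0718), x⁻ = (-2.0648) → reset → x⁺ = (-1.5922), jump to mode 0
Mode 0: flow for 0.4243 to horizon, guard not reached → x = (-2.2918)

1 1.1070 0->1
2 2.0718 1->0
final: 0 -2.2918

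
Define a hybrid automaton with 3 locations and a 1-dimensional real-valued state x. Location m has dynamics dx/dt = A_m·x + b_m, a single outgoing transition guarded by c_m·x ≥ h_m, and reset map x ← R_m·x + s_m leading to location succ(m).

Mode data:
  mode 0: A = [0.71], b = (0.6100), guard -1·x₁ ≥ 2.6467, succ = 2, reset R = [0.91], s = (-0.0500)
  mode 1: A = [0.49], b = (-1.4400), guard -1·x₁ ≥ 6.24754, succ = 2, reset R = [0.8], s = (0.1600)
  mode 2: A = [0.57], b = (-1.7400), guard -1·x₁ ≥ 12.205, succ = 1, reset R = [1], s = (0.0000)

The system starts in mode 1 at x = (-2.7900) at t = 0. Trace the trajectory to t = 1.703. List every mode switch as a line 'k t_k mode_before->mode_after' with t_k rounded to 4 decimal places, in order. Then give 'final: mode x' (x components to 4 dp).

1 0.9637 1->2
final: 2 -8.9735

Mode 1: guard c·x = 6.2475 hit at Δt = 0.9637 (t = 0.9637), x⁻ = (-6.2475) → reset → x⁺ = (-4.8380), jump to mode 2
Mode 2: flow for 0.7393 to horizon, guard not reached → x = (-8.9735)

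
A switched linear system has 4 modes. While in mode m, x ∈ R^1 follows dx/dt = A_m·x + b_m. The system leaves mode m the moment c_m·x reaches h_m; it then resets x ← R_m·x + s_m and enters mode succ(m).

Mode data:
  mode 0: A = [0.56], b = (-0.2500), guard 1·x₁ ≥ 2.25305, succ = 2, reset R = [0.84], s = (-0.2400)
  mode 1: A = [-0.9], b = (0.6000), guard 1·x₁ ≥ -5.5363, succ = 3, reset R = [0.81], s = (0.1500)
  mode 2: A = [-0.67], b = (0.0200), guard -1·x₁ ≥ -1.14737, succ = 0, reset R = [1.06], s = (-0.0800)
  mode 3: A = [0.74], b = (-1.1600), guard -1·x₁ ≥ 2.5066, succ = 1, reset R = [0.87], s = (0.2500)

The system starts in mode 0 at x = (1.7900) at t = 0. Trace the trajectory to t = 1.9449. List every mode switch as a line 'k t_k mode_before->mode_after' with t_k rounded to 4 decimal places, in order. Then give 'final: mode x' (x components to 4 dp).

Mode 0: guard c·x = 2.2530 hit at Δt = 0.5288 (t = 0.5288), x⁻ = (2.2530) → reset → x⁺ = (1.6526), jump to mode 2
Mode 2: guard c·x = -1.1474 hit at Δt = 0.5567 (t = 1.0855), x⁻ = (1.1474) → reset → x⁺ = (1.1362), jump to mode 0
Mode 0: flow for 0.8594 to horizon, guard not reached → x = (1.5626)

1 0.5288 0->2
2 1.0855 2->0
final: 0 1.5626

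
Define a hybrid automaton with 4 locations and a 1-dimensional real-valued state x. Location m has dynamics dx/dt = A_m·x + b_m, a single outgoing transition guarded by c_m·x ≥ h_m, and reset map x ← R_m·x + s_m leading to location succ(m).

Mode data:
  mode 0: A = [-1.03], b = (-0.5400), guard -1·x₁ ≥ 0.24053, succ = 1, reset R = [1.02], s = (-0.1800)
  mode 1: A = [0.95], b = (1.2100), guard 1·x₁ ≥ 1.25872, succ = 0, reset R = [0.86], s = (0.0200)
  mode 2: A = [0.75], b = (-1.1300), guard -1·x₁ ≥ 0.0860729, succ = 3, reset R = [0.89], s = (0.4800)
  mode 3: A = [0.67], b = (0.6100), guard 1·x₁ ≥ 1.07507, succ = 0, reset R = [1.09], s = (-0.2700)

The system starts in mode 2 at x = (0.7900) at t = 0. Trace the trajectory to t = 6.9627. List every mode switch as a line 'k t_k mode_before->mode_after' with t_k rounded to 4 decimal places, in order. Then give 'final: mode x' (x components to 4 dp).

Mode 2: guard c·x = 0.0861 hit at Δt = 1.0648 (t = 1.0648), x⁻ = (-0.0861) → reset → x⁺ = (0.4034), jump to mode 3
Mode 3: guard c·x = 1.0751 hit at Δt = 0.6163 (t = 1.6811), x⁻ = (1.0751) → reset → x⁺ = (0.9018), jump to mode 0
Mode 0: guard c·x = 0.2405 hit at Δt = 1.5676 (t = 3.2487), x⁻ = (-0.2405) → reset → x⁺ = (-0.4253), jump to mode 1
Mode 1: guard c·x = 1.2587 hit at Δt = 1.1512 (t = 4.3999), x⁻ = (1.2587) → reset → x⁺ = (1.1025), jump to mode 0
Mode 0: guard c·x = 0.2405 hit at Δt = 1.6954 (t = 6.0953), x⁻ = (-0.2405) → reset → x⁺ = (-0.4253), jump to mode 1
Mode 1: flow for 0.8674 to horizon, guard not reached → x = (0.6602)

1 1.0648 2->3
2 1.6811 3->0
3 3.2487 0->1
4 4.3999 1->0
5 6.0953 0->1
final: 1 0.6602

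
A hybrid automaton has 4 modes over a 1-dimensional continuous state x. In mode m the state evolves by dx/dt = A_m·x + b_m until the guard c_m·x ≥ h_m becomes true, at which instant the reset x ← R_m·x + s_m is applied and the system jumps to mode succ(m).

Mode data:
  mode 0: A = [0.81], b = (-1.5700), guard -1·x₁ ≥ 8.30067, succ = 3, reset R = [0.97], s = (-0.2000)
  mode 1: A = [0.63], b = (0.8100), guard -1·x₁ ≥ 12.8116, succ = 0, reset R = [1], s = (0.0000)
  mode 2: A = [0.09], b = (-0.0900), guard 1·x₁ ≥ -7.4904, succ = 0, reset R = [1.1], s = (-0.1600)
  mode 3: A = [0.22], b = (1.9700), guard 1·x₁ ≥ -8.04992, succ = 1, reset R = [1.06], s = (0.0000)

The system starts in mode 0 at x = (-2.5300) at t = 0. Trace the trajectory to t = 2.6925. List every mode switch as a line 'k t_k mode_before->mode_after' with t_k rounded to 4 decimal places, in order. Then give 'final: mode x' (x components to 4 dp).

1 1.0237 0->3
2 2.1706 3->1
final: 1 -11.3544

Mode 0: guard c·x = 8.3007 hit at Δt = 1.0237 (t = 1.0237), x⁻ = (-8.3007) → reset → x⁺ = (-8.2516), jump to mode 3
Mode 3: guard c·x = -8.0499 hit at Δt = 1.1469 (t = 2.1706), x⁻ = (-8.0499) → reset → x⁺ = (-8.5329), jump to mode 1
Mode 1: flow for 0.5219 to horizon, guard not reached → x = (-11.3544)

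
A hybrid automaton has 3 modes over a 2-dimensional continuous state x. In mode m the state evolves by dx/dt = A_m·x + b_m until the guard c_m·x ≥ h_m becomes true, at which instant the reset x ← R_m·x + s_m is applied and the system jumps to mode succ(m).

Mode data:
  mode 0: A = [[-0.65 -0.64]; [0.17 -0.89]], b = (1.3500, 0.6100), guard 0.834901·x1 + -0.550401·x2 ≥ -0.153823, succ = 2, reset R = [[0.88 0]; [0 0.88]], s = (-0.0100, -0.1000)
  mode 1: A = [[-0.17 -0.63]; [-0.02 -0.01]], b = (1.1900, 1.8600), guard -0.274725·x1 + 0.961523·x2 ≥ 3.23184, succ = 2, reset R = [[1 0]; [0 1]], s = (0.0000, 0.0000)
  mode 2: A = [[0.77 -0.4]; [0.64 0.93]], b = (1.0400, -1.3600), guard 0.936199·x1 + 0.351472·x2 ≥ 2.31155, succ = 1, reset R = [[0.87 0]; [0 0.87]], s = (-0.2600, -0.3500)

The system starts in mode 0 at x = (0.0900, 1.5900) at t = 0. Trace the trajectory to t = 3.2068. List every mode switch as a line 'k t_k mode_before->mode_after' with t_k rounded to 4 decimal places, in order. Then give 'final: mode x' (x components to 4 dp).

Mode 0: guard c·x = -0.1538 hit at Δt = 1.1740 (t = 1.1740), x⁻ = (0.5040, 1.0440) → reset → x⁺ = (0.4335, 0.8187), jump to mode 2
Mode 2: guard c·x = 2.3115 hit at Δt = 1.0350 (t = 2.2090), x⁻ = (2.1192, 0.9321) → reset → x⁺ = (1.5837, 0.4609), jump to mode 1
Mode 1: flow for 0.9978 to horizon, guard not reached → x = (1.6238, 2.2693)

1 1.1740 0->2
2 2.2090 2->1
final: 1 1.6238 2.2693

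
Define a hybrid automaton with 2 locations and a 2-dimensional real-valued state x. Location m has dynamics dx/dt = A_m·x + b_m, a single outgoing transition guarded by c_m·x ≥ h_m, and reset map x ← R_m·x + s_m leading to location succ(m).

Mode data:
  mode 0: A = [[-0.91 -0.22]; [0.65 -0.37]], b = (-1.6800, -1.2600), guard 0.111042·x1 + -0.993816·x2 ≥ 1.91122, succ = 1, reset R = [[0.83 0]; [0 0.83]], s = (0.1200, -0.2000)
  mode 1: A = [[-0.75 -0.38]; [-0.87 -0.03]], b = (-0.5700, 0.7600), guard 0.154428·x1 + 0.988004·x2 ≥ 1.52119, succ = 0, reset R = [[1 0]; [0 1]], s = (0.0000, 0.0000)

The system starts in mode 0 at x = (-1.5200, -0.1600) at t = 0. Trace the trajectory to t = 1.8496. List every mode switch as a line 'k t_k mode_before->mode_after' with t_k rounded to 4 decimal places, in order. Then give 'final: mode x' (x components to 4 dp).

1 1.0552 0->1
final: 1 -0.6904 -0.7058

Mode 0: guard c·x = 1.9112 hit at Δt = 1.0552 (t = 1.0552), x⁻ = (-1.5212, -2.0931) → reset → x⁺ = (-1.1426, -1.9373), jump to mode 1
Mode 1: flow for 0.7944 to horizon, guard not reached → x = (-0.6904, -0.7058)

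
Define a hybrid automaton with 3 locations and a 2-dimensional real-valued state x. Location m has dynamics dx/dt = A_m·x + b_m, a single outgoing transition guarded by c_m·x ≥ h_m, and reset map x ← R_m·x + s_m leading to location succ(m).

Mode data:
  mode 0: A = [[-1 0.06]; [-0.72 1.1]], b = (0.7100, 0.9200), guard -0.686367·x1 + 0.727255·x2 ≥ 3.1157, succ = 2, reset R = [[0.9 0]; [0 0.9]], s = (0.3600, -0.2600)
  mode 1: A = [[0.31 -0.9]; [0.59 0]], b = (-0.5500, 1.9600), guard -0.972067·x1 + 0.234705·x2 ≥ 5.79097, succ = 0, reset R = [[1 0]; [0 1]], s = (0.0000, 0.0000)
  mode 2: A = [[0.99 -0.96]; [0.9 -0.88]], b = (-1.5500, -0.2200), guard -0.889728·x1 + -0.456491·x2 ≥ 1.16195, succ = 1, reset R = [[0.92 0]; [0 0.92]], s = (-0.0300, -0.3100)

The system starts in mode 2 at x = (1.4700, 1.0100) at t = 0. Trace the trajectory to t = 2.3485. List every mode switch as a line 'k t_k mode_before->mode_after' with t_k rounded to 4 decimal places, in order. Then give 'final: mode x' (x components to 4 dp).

1 1.4120 2->1
final: 1 -2.5470 0.6160

Mode 2: guard c·x = 1.1620 hit at Δt = 1.4120 (t = 1.4120), x⁻ = (-1.3611, 0.1074) → reset → x⁺ = (-1.2822, -0.2112), jump to mode 1
Mode 1: flow for 0.9365 to horizon, guard not reached → x = (-2.5470, 0.6160)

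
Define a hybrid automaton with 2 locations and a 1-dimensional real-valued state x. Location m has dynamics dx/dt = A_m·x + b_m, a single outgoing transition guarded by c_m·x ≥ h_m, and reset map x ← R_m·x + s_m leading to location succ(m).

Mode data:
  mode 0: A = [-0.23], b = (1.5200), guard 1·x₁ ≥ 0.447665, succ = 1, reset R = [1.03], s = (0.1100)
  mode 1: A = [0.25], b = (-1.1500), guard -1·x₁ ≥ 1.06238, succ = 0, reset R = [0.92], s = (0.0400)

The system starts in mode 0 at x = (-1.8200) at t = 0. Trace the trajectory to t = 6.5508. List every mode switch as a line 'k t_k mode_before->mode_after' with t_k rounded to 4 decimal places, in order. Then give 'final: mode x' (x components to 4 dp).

Mode 0: guard c·x = 0.4477 hit at Δt = 1.3626 (t = 1.3626), x⁻ = (0.4477) → reset → x⁺ = (0.5711), jump to mode 1
Mode 1: guard c·x = 1.0624 hit at Δt = 1.3614 (t = 2.7240), x⁻ = (-1.0624) → reset → x⁺ = (-0.9374), jump to mode 0
Mode 0: guard c·x = 0.4477 hit at Δt = 0.8817 (t = 3.6057), x⁻ = (0.4477) → reset → x⁺ = (0.5711), jump to mode 1
Mode 1: guard c·x = 1.0624 hit at Δt = 1.3614 (t = 4.9671), x⁻ = (-1.0624) → reset → x⁺ = (-0.9374), jump to mode 0
Mode 0: guard c·x = 0.4477 hit at Δt = 0.8817 (t = 5.8487), x⁻ = (0.4477) → reset → x⁺ = (0.5711), jump to mode 1
Mode 1: flow for 0.7021 to horizon, guard not reached → x = (-0.2019)

1 1.3626 0->1
2 2.7240 1->0
3 3.6057 0->1
4 4.9671 1->0
5 5.8487 0->1
final: 1 -0.2019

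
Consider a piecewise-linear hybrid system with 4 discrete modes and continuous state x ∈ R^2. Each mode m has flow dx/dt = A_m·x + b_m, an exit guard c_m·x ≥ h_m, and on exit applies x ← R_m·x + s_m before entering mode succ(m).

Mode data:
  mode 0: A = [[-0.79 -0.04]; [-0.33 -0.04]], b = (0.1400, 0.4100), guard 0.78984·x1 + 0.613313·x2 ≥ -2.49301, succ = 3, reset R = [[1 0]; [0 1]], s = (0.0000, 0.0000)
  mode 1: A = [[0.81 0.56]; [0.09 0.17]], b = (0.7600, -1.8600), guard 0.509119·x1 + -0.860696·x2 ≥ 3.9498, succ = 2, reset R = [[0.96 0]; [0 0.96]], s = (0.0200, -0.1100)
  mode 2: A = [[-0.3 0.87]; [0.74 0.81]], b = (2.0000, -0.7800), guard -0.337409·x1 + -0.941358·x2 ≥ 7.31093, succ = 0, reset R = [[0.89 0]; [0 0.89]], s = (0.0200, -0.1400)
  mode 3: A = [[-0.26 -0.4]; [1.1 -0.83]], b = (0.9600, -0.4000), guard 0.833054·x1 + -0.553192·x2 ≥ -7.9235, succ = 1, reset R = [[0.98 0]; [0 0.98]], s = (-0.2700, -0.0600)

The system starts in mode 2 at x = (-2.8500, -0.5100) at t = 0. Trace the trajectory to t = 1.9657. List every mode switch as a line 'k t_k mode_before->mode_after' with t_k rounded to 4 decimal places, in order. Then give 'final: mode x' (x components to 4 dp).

1 1.2389 2->0
final: 0 -1.2281 -5.2362

Mode 2: guard c·x = 7.3109 hit at Δt = 1.2389 (t = 1.2389), x⁻ = (-2.8750, -6.7359) → reset → x⁺ = (-2.5387, -6.1349), jump to mode 0
Mode 0: flow for 0.7268 to horizon, guard not reached → x = (-1.2281, -5.2362)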